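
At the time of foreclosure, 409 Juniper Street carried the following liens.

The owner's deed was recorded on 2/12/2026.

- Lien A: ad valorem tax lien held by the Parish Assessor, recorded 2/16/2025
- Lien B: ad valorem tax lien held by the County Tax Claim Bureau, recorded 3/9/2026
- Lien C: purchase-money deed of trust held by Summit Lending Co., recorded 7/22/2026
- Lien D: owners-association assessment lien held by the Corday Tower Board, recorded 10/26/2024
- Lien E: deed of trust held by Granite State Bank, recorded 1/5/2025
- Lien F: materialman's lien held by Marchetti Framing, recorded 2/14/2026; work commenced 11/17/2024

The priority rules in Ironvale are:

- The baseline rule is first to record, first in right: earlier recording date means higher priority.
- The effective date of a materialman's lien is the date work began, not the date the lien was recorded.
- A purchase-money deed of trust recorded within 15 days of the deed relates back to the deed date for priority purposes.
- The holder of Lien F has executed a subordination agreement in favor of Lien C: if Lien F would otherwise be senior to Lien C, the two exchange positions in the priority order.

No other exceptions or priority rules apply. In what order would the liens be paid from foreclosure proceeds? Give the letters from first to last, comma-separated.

D, C, E, A, B, F

First, effective dates: C missed the 15-day window (160 days after the deed), so its recording date stands; F's effective date is 11/17/2024, when work began.
Ordering by effective date: D (10/26/2024), F (11/17/2024), E (1/5/2025), A (2/16/2025), B (3/9/2026), C (7/22/2026).
Because F would otherwise rank above C, the subordination swaps them.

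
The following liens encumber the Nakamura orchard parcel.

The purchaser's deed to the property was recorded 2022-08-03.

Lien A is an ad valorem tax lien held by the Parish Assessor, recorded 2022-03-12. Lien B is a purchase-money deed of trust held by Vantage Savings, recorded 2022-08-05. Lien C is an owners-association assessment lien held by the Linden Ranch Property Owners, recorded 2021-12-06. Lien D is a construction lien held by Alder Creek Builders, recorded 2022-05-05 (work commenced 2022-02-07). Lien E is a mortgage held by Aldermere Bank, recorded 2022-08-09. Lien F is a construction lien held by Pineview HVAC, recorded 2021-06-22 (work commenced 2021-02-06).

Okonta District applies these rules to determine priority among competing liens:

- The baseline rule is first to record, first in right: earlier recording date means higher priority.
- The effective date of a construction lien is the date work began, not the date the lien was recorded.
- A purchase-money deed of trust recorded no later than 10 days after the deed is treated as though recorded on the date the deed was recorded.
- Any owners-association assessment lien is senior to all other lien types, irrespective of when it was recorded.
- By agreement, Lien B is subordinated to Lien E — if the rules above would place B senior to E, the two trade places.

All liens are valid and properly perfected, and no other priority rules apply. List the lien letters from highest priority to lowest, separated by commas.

C, F, D, A, E, B

Adjusting effective dates: B's effective date is the deed date, 2022-08-03; D's effective date is 2022-02-07, when work began; F relates back to 2021-02-06 (work commenced).
C is an owners-association assessment lien and takes priority over every other lien.
Among the remaining liens, by effective date: F (2021-02-06), D (2022-02-07), A (2022-03-12), B (2022-08-03), E (2022-08-09).
B is senior to E before the subordination, so the two trade places.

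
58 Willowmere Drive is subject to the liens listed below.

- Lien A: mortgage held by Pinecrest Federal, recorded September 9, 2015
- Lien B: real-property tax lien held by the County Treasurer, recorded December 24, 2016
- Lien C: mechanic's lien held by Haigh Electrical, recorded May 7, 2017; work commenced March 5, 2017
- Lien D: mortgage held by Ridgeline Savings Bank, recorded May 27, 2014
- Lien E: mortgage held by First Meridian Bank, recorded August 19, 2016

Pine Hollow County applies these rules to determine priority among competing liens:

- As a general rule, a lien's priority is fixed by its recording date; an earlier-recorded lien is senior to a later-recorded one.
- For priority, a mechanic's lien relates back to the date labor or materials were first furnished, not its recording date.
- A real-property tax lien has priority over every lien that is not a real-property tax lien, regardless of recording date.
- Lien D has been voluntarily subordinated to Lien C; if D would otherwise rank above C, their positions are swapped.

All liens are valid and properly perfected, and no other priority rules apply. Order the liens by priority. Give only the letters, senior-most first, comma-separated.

Effective dates after the stated exceptions: C relates back to March 5, 2017 (work commenced).
B, as a real-property tax lien, has superpriority and ranks first.
Remaining liens by effective date: D (May 27, 2014), A (September 9, 2015), E (August 19, 2016), C (March 5, 2017).
D would otherwise be senior to C, so under the subordination agreement D and C exchange positions.

B, C, A, E, D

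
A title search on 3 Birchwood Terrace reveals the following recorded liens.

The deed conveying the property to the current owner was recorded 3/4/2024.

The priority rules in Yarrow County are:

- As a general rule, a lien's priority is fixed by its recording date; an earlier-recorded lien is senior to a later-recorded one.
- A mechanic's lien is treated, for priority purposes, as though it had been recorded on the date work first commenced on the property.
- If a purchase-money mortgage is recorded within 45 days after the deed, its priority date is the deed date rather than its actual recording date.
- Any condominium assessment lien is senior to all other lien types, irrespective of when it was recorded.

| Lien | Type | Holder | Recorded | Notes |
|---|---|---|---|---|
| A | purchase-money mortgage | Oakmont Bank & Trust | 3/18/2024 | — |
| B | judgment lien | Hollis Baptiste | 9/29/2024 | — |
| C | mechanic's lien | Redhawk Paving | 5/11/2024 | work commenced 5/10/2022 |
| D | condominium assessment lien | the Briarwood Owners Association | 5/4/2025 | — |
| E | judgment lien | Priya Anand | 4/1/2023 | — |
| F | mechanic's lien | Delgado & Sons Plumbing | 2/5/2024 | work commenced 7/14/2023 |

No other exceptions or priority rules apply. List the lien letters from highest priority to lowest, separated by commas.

D, C, E, F, A, B

Effective dates after the stated exceptions: A relates back to the deed date 3/4/2024; C's effective date is 5/10/2022, when work began; F's effective date is 7/14/2023, when work began.
D is a condominium assessment lien and takes priority over every other lien.
Among the remaining liens, by effective date: C (5/10/2022), E (4/1/2023), F (7/14/2023), A (3/4/2024), B (9/29/2024).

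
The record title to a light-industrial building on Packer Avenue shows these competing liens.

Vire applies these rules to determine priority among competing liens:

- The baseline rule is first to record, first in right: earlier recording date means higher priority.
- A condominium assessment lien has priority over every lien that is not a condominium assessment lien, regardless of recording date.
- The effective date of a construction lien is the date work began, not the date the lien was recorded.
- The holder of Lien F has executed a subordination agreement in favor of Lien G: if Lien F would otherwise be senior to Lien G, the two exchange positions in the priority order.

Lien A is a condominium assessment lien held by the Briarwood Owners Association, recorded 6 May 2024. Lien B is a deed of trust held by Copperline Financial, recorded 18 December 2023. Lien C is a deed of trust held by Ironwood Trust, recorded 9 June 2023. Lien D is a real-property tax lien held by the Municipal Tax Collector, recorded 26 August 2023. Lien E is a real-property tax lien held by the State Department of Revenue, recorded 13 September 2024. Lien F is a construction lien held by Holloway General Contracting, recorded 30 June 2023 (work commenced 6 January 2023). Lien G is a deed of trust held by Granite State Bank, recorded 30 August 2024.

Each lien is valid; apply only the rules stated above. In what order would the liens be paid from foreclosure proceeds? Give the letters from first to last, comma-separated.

A, G, C, D, B, F, E

Adjusting effective dates: F's effective date is 6 January 2023, when work began.
A is a condominium assessment lien and takes priority over every other lien.
Ordering the rest by effective date: F (6 January 2023), C (9 June 2023), D (26 August 2023), B (18 December 2023), G (30 August 2024), E (13 September 2024).
Because F would otherwise rank above G, the subordination swaps them.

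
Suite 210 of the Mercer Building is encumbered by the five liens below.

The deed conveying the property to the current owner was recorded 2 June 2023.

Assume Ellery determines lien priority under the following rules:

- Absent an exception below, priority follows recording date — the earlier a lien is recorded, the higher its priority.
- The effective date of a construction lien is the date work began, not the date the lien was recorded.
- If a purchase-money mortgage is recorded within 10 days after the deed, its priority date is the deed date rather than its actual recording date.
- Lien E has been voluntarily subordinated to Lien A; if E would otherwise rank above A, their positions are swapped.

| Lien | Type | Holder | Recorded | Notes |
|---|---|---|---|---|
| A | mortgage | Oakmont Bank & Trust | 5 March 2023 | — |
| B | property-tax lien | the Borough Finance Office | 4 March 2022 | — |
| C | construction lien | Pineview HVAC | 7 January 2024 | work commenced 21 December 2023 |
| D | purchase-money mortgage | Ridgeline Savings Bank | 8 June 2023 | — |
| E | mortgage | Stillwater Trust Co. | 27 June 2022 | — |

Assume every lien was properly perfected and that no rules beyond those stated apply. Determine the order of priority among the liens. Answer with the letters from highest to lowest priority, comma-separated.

B, A, E, D, C

Adjusting effective dates: C is treated as recorded 21 December 2023, the work-commencement date; D's effective date is the deed date, 2 June 2023.
By effective date: B (4 March 2022), E (27 June 2022), A (5 March 2023), D (2 June 2023), C (21 December 2023).
E would otherwise be senior to A, so under the subordination agreement E and A exchange positions.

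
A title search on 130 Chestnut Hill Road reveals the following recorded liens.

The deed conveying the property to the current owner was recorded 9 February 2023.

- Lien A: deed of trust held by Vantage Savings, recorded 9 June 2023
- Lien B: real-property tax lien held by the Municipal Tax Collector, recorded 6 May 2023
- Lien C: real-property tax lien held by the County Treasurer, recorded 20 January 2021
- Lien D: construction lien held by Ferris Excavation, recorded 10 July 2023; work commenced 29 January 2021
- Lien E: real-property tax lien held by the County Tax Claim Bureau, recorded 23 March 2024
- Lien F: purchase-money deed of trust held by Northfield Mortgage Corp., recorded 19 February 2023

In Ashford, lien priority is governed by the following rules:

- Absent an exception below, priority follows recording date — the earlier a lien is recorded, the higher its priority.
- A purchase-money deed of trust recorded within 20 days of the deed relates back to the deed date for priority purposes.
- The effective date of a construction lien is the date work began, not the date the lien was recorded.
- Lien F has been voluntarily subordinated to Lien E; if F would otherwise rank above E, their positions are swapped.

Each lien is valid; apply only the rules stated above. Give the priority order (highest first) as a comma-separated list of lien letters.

Effective dates: D's effective date is 29 January 2021, when work began; F's effective date is the deed date, 9 February 2023.
Sorted by effective date: C (20 January 2021), D (29 January 2021), F (9 February 2023), B (6 May 2023), A (9 June 2023), E (23 March 2024).
F is senior to E before the subordination, so the two trade places.

C, D, E, B, A, F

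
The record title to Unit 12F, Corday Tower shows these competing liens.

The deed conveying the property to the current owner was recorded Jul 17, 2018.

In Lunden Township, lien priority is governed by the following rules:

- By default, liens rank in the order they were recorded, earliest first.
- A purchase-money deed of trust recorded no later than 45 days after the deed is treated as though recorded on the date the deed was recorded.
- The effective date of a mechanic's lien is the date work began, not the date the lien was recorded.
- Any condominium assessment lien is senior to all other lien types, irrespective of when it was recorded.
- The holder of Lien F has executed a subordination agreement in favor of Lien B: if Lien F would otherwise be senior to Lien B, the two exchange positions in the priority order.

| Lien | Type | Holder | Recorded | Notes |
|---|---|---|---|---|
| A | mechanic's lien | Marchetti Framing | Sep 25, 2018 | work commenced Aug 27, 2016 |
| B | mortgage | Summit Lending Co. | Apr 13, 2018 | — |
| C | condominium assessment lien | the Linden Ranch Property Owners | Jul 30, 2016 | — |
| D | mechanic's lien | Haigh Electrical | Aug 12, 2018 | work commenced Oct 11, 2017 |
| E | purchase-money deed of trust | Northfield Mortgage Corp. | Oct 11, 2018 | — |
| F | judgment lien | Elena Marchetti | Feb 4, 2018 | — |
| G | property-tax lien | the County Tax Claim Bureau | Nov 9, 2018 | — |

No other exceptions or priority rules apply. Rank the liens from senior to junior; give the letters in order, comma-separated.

C, A, D, B, F, E, G

Effective dates: A relates back to Aug 27, 2016 (work commenced); D is treated as recorded Oct 11, 2017, the work-commencement date; E was recorded 86 days after the deed, outside the 45-day window, so it keeps its recording date.
C, as a condominium assessment lien, has superpriority and ranks first.
Remaining liens by effective date: A (Aug 27, 2016), D (Oct 11, 2017), F (Feb 4, 2018), B (Apr 13, 2018), E (Oct 11, 2018), G (Nov 9, 2018).
F is senior to B before the subordination, so the two trade places.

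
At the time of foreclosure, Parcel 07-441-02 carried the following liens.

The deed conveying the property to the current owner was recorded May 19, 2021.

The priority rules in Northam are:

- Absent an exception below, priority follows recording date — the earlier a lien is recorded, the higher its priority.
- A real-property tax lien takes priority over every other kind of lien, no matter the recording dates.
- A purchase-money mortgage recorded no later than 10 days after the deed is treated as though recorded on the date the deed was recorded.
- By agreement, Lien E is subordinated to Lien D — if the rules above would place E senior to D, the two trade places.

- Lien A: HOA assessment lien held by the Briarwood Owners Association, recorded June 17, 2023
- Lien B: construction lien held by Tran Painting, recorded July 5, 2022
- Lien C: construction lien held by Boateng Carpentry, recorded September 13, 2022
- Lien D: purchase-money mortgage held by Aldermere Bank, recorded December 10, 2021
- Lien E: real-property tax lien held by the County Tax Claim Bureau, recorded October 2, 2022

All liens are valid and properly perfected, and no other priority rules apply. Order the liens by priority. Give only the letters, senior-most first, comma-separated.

Effective dates after the stated exceptions: D was recorded 205 days after the deed, outside the 10-day window, so it keeps its recording date.
E, as a real-property tax lien, has superpriority and ranks first.
The other liens, earliest effective date first: D (December 10, 2021), B (July 5, 2022), C (September 13, 2022), A (June 17, 2023).
E is senior to D before the subordination, so the two trade places.

D, E, B, C, A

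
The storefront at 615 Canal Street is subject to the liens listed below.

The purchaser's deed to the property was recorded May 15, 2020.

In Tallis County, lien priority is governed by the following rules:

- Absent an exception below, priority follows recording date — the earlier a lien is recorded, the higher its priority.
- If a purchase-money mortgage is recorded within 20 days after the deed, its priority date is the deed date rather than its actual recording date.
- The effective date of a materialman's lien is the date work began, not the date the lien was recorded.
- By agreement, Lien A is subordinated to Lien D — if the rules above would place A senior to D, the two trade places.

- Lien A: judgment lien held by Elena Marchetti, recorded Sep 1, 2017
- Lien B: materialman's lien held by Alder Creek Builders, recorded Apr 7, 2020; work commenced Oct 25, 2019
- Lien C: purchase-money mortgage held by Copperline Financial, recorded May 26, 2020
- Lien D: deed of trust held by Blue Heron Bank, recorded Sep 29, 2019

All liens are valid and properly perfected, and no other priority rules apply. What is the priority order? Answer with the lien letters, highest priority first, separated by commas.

D, A, B, C

First, effective dates: B relates back to Oct 25, 2019 (work commenced); C's effective date is the deed date, May 15, 2020.
Sorted by effective date: A (Sep 1, 2017), D (Sep 29, 2019), B (Oct 25, 2019), C (May 15, 2020).
Because A would otherwise rank above D, the subordination swaps them.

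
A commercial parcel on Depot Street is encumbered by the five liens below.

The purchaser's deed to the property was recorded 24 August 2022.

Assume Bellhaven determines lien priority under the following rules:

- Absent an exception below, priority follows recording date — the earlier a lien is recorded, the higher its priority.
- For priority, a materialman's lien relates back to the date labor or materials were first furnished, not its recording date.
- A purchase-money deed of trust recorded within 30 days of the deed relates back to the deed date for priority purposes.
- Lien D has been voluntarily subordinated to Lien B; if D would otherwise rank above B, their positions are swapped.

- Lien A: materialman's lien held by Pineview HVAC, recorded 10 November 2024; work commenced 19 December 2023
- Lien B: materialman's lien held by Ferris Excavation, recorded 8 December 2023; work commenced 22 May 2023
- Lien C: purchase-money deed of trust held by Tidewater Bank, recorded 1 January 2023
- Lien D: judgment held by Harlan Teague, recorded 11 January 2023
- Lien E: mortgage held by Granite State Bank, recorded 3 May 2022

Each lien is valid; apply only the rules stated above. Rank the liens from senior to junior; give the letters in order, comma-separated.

E, C, B, D, A

Adjusting effective dates: A relates back to 19 December 2023 (work commenced); B relates back to 22 May 2023 (work commenced); C was recorded 130 days after the deed — beyond 30 days — so no relation-back applies.
By effective date, earliest first: E (3 May 2022), C (1 January 2023), D (11 January 2023), B (22 May 2023), A (19 December 2023).
D would otherwise be senior to B, so under the subordination agreement D and B exchange positions.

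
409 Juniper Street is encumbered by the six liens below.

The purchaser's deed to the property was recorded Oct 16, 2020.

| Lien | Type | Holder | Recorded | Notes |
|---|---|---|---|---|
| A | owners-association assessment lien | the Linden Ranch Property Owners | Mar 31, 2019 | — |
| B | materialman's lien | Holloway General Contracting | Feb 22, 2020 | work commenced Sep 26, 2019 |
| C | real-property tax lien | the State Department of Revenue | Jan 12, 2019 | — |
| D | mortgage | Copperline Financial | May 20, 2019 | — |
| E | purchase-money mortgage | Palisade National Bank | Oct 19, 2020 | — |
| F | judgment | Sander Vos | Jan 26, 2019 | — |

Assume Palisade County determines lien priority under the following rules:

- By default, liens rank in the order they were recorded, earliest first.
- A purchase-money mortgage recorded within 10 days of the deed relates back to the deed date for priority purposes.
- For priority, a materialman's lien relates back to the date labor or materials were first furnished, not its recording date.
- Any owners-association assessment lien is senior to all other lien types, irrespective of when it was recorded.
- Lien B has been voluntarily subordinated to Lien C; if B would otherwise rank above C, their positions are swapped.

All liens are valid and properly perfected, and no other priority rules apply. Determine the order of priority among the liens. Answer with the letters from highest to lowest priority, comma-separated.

Effective dates: B's effective date is Sep 26, 2019, when work began; E's effective date is the deed date, Oct 16, 2020.
A is an owners-association assessment lien and takes priority over every other lien.
Remaining liens by effective date: C (Jan 12, 2019), F (Jan 26, 2019), D (May 20, 2019), B (Sep 26, 2019), E (Oct 16, 2020).
B already ranks below C; the subordination has no effect.

A, C, F, D, B, E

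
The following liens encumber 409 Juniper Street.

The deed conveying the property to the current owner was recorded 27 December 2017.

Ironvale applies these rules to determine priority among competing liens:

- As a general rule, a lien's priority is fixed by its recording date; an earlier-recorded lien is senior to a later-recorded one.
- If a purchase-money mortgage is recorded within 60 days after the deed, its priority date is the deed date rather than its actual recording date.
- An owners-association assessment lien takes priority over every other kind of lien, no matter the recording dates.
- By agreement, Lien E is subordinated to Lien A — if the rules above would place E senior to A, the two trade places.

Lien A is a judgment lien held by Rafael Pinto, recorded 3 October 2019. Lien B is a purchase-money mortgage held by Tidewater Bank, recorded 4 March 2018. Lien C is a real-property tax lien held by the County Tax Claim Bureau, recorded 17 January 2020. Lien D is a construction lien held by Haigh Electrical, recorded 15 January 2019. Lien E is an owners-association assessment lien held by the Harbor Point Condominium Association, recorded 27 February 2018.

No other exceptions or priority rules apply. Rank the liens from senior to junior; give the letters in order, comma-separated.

A, B, D, E, C

Adjusting effective dates: B was recorded 67 days after the deed — beyond 60 days — so no relation-back applies.
E is an owners-association assessment lien, so it outranks all other liens regardless of date.
The other liens, earliest effective date first: B (4 March 2018), D (15 January 2019), A (3 October 2019), C (17 January 2020).
E is senior to A before the subordination, so the two trade places.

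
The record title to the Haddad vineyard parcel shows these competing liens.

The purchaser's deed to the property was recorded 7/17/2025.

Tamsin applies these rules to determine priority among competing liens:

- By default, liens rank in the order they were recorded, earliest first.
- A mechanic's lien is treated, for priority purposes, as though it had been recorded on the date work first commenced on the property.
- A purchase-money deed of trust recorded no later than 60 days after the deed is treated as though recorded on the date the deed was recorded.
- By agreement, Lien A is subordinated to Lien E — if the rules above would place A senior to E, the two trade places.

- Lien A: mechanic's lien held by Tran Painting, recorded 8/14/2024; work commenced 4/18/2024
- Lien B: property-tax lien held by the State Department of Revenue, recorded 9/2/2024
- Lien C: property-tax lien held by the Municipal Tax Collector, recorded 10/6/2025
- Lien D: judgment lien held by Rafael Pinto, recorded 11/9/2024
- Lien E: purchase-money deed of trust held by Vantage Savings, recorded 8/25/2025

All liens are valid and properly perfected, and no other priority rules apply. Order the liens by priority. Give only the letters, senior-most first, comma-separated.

E, B, D, A, C

Effective dates: A is treated as recorded 4/18/2024, the work-commencement date; E relates back to the deed date 7/17/2025.
By effective date: A (4/18/2024), B (9/2/2024), D (11/9/2024), E (7/17/2025), C (10/6/2025).
A is senior to E before the subordination, so the two trade places.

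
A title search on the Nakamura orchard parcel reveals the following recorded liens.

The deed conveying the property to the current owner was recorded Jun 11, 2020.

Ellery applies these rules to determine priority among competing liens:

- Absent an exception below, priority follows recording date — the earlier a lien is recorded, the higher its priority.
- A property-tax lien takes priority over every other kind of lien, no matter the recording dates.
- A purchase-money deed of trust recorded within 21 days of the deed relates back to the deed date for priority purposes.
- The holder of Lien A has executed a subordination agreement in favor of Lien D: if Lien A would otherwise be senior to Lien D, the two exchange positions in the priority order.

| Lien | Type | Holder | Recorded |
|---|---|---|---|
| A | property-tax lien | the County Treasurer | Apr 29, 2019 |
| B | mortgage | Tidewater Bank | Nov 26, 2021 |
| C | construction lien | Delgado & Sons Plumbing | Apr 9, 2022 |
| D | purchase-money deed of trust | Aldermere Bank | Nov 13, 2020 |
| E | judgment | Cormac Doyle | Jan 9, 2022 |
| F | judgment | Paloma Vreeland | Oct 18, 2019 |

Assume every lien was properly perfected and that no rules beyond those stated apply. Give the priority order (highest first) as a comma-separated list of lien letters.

Adjusting effective dates: D was recorded 155 days after the deed, outside the 21-day window, so it keeps its recording date.
A is a property-tax lien and takes priority over every other lien.
Among the remaining liens, by effective date: F (Oct 18, 2019), D (Nov 13, 2020), B (Nov 26, 2021), E (Jan 9, 2022), C (Apr 9, 2022).
Because A would otherwise rank above D, the subordination swaps them.

D, F, A, B, E, C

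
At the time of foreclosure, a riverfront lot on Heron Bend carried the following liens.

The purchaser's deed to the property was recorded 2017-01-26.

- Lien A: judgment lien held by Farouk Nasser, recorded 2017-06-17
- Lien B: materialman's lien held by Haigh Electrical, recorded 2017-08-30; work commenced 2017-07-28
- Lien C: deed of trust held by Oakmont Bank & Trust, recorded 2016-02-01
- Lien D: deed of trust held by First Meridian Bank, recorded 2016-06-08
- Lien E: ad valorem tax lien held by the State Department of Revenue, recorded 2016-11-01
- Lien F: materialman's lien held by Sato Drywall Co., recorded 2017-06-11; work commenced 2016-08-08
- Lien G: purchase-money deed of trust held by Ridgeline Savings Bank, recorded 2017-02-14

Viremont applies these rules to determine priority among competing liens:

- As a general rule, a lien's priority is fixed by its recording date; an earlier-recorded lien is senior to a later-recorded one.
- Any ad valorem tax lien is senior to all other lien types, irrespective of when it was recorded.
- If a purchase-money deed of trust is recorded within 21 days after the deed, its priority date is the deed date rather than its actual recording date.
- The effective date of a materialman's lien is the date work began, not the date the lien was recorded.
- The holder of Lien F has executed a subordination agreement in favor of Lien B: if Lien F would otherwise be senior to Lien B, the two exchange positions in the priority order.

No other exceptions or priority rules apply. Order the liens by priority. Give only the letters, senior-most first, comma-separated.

First, effective dates: B's effective date is 2017-07-28, when work began; F's effective date is 2016-08-08, when work began; G's effective date is the deed date, 2017-01-26.
E is an ad valorem tax lien and takes priority over every other lien.
Remaining liens by effective date: C (2016-02-01), D (2016-06-08), F (2016-08-08), G (2017-01-26), A (2017-06-17), B (2017-07-28).
The subordination applies — F was senior to B — so F and B swap.

E, C, D, B, G, A, F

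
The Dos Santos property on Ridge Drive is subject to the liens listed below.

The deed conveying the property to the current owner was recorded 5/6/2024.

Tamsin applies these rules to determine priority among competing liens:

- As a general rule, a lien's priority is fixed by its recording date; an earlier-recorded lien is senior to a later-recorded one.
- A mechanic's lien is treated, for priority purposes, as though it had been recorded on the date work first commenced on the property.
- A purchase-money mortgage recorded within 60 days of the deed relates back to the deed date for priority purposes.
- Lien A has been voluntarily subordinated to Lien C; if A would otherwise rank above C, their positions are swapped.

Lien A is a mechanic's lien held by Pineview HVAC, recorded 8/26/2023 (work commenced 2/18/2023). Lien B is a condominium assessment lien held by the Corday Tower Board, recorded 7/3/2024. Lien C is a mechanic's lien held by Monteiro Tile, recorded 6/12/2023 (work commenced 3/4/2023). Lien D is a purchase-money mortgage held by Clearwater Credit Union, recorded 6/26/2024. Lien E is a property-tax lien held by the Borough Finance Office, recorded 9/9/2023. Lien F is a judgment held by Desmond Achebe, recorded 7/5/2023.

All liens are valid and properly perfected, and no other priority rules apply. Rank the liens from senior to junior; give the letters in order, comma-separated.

Effective dates: A relates back to 2/18/2023 (work commenced); C relates back to 3/4/2023 (work commenced); D's effective date is the deed date, 5/6/2024.
Sorted by effective date: A (2/18/2023), C (3/4/2023), F (7/5/2023), E (9/9/2023), D (5/6/2024), B (7/3/2024).
Because A would otherwise rank above C, the subordination swaps them.

C, A, F, E, D, B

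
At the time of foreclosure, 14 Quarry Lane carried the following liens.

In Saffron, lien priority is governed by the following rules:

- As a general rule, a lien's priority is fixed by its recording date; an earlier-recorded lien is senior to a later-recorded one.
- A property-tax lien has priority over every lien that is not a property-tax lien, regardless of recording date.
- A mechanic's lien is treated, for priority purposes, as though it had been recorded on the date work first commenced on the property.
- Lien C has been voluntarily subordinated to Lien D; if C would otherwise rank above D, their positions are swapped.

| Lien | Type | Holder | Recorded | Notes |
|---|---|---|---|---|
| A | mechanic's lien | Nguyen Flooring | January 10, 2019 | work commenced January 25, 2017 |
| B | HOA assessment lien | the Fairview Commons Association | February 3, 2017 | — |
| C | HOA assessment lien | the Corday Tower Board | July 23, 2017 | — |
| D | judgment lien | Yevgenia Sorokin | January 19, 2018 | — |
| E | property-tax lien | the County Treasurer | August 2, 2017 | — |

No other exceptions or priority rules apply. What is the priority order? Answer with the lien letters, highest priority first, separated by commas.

Effective dates: A's effective date is January 25, 2017, when work began.
E is a property-tax lien, so it outranks all other liens regardless of date.
Among the remaining liens, by effective date: A (January 25, 2017), B (February 3, 2017), C (July 23, 2017), D (January 19, 2018).
C is senior to D before the subordination, so the two trade places.

E, A, B, D, C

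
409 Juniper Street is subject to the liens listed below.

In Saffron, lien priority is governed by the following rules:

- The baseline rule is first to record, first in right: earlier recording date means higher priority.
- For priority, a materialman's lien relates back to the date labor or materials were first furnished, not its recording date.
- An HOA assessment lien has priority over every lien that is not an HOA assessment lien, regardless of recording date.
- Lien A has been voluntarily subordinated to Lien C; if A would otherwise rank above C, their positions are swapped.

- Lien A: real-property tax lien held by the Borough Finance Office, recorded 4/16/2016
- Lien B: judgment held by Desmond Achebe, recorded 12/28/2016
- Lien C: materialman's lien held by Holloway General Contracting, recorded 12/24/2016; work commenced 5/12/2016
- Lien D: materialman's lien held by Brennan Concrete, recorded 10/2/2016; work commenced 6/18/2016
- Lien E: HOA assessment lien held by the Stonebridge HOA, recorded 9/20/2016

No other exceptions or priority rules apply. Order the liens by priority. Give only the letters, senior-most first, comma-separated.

Effective dates: C is treated as recorded 5/12/2016, the work-commencement date; D's effective date is 6/18/2016, when work began.
As an HOA assessment lien, E is senior to every other lien.
Remaining liens by effective date: A (4/16/2016), C (5/12/2016), D (6/18/2016), B (12/28/2016).
Because A would otherwise rank above C, the subordination swaps them.

E, C, A, D, B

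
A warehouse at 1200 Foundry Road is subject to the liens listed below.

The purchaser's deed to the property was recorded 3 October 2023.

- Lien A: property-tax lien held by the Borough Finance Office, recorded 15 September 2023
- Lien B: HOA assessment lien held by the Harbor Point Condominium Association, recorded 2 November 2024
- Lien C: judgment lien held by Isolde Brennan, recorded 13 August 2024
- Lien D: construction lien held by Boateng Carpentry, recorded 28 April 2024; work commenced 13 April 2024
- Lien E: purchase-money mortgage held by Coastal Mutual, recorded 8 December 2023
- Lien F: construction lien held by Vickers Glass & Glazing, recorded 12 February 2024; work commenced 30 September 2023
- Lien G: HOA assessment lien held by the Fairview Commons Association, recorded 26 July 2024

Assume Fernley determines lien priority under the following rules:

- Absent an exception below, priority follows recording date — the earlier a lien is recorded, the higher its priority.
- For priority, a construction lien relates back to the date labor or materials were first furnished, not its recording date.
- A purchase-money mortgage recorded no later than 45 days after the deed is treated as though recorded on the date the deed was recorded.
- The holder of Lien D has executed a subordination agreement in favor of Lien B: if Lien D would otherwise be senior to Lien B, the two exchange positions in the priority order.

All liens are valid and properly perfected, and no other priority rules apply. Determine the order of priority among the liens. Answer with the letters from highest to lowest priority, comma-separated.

Effective dates: D's effective date is 13 April 2024, when work began; E was recorded 66 days after the deed, outside the 45-day window, so it keeps its recording date; F is treated as recorded 30 September 2023, the work-commencement date.
Sorted by effective date: A (15 September 2023), F (30 September 2023), E (8 December 2023), D (13 April 2024), G (26 July 2024), C (13 August 2024), B (2 November 2024).
The subordination applies — D was senior to B — so D and B swap.

A, F, E, B, G, C, D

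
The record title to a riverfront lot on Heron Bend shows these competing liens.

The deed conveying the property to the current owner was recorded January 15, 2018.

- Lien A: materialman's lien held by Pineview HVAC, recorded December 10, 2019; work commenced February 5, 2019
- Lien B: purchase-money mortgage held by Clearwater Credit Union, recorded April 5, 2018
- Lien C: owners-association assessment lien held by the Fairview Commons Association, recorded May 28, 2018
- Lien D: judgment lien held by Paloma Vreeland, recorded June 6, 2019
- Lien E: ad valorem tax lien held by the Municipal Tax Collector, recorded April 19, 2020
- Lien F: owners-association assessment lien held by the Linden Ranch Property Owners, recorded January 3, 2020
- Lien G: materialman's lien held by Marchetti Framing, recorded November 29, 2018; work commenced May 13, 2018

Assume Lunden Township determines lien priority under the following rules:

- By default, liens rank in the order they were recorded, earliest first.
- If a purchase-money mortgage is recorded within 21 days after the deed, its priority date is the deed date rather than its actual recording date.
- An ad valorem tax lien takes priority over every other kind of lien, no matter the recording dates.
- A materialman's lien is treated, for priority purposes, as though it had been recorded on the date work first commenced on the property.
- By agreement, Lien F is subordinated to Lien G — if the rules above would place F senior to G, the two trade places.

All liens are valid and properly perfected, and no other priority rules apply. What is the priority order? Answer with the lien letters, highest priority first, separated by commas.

E, B, G, C, A, D, F

First, effective dates: A's effective date is February 5, 2019, when work began; B missed the 21-day window (80 days after the deed), so its recording date stands; G relates back to May 13, 2018 (work commenced).
E is an ad valorem tax lien and takes priority over every other lien.
Remaining liens by effective date: B (April 5, 2018), G (May 13, 2018), C (May 28, 2018), A (February 5, 2019), D (June 6, 2019), F (January 3, 2020).
F already ranks below G; the subordination has no effect.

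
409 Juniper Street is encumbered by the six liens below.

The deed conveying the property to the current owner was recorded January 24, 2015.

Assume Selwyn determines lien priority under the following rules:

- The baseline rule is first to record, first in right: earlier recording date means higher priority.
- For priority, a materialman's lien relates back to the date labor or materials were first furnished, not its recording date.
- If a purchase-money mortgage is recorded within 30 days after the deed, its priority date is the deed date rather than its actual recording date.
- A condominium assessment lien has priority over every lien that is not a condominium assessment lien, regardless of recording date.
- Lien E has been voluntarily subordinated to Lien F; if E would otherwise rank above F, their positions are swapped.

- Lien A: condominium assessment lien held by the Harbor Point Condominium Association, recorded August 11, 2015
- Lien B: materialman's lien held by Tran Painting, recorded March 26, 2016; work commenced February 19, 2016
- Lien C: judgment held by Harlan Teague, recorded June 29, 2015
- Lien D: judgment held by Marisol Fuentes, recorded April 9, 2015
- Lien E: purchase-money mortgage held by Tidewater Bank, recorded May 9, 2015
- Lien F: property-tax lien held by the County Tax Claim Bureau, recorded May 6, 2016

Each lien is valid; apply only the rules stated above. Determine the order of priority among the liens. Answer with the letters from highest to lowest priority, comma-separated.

A, D, F, C, B, E

Effective dates after the stated exceptions: B's effective date is February 19, 2016, when work began; E was recorded 105 days after the deed, outside the 30-day window, so it keeps its recording date.
A is a condominium assessment lien and takes priority over every other lien.
Ordering the rest by effective date: D (April 9, 2015), E (May 9, 2015), C (June 29, 2015), B (February 19, 2016), F (May 6, 2016).
E would otherwise be senior to F, so under the subordination agreement E and F exchange positions.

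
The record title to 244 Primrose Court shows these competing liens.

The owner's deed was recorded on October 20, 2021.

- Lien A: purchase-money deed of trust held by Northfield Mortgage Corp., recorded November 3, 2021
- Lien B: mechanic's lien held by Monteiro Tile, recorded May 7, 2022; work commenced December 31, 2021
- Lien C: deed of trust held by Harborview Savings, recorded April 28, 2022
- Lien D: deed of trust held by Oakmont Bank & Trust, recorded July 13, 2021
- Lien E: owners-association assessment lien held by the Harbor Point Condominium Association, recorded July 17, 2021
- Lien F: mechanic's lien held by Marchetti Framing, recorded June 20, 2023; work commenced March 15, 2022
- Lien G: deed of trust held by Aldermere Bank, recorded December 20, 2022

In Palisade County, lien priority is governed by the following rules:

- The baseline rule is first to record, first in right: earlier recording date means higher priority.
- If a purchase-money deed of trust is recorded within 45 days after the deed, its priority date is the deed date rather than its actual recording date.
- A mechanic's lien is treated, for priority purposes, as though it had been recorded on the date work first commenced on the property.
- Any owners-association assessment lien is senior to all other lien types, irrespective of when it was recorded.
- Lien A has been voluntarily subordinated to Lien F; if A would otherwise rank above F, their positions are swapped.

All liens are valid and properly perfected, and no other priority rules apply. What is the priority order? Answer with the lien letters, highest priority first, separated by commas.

Effective dates after the stated exceptions: A relates back to the deed date October 20, 2021; B is treated as recorded December 31, 2021, the work-commencement date; F relates back to March 15, 2022 (work commenced).
E is an owners-association assessment lien and takes priority over every other lien.
Among the remaining liens, by effective date: D (July 13, 2021), A (October 20, 2021), B (December 31, 2021), F (March 15, 2022), C (April 28, 2022), G (December 20, 2022).
A is senior to F before the subordination, so the two trade places.

E, D, F, B, A, C, G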